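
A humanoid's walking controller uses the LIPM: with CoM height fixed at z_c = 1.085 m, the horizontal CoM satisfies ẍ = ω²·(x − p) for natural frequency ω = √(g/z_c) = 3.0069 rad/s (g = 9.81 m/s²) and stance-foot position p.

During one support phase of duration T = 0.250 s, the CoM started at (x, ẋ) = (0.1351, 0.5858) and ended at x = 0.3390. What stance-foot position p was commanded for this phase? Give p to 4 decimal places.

p = -0.0110

ωT = 3.0069·0.250 = 0.751725; cosh(ωT) = 1.296104, sinh(ωT) = 0.824551
x(T) = p + (x₀−p)·cosh(ωT) + (ẋ₀/ω)·sinh(ωT) ⇒ p·(1 − cosh) = x(T) − x₀·cosh − (ẋ₀/ω)·sinh
numerator   = 0.3390 − (0.1351)·1.296104 − (0.5858/3.0069)·0.824551 = 0.003258
denominator = 1 − 1.296104 = -0.296104
p = 0.003258 / -0.296104 = -0.0110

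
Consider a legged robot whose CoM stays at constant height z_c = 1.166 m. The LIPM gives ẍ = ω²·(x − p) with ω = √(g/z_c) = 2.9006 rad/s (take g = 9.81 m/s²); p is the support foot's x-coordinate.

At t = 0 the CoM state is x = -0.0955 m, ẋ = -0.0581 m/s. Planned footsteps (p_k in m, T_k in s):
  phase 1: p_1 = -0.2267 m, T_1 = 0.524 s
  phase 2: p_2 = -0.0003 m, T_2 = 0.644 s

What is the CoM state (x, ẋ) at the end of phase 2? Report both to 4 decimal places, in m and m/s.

x = 0.8973, ẋ = 2.6902

phase 1: p=-0.2267, T=0.524, ωT=1.519914, cosh=2.395282, sinh=2.176552; start (x,ẋ)=(-0.095500, -0.058100) → end (x,ẋ)=(0.043964, 0.689140)
phase 2: p=-0.0003, T=0.644, ωT=1.867986, cosh=3.314840, sinh=3.160405; start (x,ẋ)=(0.043964, 0.689140) → end (x,ẋ)=(0.897294, 2.690159)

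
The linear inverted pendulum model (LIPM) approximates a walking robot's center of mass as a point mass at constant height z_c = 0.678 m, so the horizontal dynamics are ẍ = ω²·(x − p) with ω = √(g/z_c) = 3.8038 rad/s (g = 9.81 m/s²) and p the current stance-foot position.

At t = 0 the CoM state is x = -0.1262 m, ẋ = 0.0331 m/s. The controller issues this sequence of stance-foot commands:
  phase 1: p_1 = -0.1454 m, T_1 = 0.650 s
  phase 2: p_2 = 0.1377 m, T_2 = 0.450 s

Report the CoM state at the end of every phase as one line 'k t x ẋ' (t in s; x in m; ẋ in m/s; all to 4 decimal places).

1 0.6500 0.0204 0.6272
2 1.1000 0.2440 0.5981

phase 1: p=-0.1454, T=0.650, ωT=2.472470, cosh=5.968030, sinh=5.883654; start (x,ẋ)=(-0.126200, 0.033100) → end (x,ẋ)=(0.020385, 0.627242)
phase 2: p=0.1377, T=0.450, ωT=1.711710, cosh=2.859490, sinh=2.678934; start (x,ẋ)=(0.020385, 0.627242) → end (x,ẋ)=(0.243991, 0.598136)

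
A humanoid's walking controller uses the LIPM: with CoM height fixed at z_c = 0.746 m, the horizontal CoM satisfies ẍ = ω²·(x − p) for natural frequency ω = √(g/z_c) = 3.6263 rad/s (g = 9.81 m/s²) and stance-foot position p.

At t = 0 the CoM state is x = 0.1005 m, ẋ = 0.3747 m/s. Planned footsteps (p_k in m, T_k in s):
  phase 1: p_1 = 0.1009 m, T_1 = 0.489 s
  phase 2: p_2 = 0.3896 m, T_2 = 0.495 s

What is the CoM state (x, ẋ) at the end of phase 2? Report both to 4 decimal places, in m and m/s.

x = 1.3199, ẋ = 3.5582

phase 1: p=0.1009, T=0.489, ωT=1.773261, cosh=3.029903, sinh=2.860125; start (x,ẋ)=(0.100500, 0.374700) → end (x,ẋ)=(0.395220, 1.131156)
phase 2: p=0.3896, T=0.495, ωT=1.795019, cosh=3.092855, sinh=2.926731; start (x,ẋ)=(0.395220, 1.131156) → end (x,ẋ)=(1.319921, 3.558151)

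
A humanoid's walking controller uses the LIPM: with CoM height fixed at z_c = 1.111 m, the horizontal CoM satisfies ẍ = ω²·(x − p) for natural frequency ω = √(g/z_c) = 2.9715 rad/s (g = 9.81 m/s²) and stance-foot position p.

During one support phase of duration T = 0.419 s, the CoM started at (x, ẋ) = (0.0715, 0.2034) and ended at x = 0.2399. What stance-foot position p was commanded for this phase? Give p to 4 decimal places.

p = 0.0041

ωT = 2.9715·0.419 = 1.245058; cosh(ωT) = 1.880531, sinh(ωT) = 1.592607
x(T) = p + (x₀−p)·cosh(ωT) + (ẋ₀/ω)·sinh(ωT) ⇒ p·(1 − cosh) = x(T) − x₀·cosh − (ẋ₀/ω)·sinh
numerator   = 0.2399 − (0.0715)·1.880531 − (0.2034/2.9715)·1.592607 = -0.003572
denominator = 1 − 1.880531 = -0.880531
p = -0.003572 / -0.880531 = 0.0041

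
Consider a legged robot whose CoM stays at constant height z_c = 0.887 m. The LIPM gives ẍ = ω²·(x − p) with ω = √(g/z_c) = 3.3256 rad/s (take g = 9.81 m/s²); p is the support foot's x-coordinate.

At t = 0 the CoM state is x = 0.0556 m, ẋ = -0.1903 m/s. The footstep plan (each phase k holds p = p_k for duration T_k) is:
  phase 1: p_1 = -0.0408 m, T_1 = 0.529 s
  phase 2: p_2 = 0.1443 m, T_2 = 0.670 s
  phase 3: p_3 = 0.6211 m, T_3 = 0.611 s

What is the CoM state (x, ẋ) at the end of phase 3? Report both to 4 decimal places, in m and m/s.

x = 0.2728, ẋ = -0.9429

phase 1: p=-0.0408, T=0.529, ωT=1.759242, cosh=2.990105, sinh=2.817930; start (x,ẋ)=(0.055600, -0.190300) → end (x,ẋ)=(0.086196, 0.334377)
phase 2: p=0.1443, T=0.670, ωT=2.228152, cosh=4.695212, sinh=4.587484; start (x,ẋ)=(0.086196, 0.334377) → end (x,ẋ)=(0.332746, 0.683535)
phase 3: p=0.6211, T=0.611, ωT=2.031942, cosh=3.879982, sinh=3.748902; start (x,ẋ)=(0.332746, 0.683535) → end (x,ẋ)=(0.272833, -0.942900)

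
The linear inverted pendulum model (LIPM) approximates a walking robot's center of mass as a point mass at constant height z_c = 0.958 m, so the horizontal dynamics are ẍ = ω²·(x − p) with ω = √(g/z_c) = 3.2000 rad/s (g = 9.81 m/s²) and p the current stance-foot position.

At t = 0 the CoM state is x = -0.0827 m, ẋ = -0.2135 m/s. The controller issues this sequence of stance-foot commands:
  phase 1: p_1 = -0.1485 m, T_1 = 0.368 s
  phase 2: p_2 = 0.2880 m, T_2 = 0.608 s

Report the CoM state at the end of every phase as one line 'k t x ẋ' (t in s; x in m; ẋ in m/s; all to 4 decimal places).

phase 1: p=-0.1485, T=0.368, ωT=1.177600, cosh=1.777295, sinh=1.469278; start (x,ẋ)=(-0.082700, -0.213500) → end (x,ẋ)=(-0.129582, -0.070081)
phase 2: p=0.2880, T=0.608, ωT=1.945600, cosh=3.570365, sinh=3.427464; start (x,ẋ)=(-0.129582, -0.070081) → end (x,ẋ)=(-1.277985, -4.830211)

1 0.3680 -0.1296 -0.0701
2 0.9760 -1.2780 -4.8302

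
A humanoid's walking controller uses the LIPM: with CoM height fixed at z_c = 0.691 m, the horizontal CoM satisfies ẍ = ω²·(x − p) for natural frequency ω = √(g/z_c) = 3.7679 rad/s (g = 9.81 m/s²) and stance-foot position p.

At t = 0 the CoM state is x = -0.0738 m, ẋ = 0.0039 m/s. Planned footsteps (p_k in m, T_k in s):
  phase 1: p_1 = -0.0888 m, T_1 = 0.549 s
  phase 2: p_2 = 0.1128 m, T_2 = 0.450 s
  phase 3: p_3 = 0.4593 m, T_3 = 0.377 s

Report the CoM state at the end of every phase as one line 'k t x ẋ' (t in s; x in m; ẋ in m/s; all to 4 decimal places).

phase 1: p=-0.0888, T=0.549, ωT=2.068577, cosh=4.019960, sinh=3.893595; start (x,ẋ)=(-0.073800, 0.003900) → end (x,ẋ)=(-0.024470, 0.235738)
phase 2: p=0.1128, T=0.450, ωT=1.695555, cosh=2.816584, sinh=2.633086; start (x,ẋ)=(-0.024470, 0.235738) → end (x,ẋ)=(-0.109095, -0.697913)
phase 3: p=0.4593, T=0.377, ωT=1.420498, cosh=2.190388, sinh=1.948794; start (x,ẋ)=(-0.109095, -0.697913) → end (x,ẋ)=(-1.146674, -5.702349)

1 0.5490 -0.0245 0.2357
2 0.9990 -0.1091 -0.6979
3 1.3760 -1.1467 -5.7023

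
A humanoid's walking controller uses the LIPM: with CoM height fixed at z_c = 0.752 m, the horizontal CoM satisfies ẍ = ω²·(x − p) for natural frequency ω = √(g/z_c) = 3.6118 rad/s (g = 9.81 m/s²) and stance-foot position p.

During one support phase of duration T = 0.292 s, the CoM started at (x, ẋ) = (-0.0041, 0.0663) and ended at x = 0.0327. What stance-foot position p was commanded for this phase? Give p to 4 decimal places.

ωT = 3.6118·0.292 = 1.054646; cosh(ωT) = 1.609637, sinh(ωT) = 1.261321
x(T) = p + (x₀−p)·cosh(ωT) + (ẋ₀/ω)·sinh(ωT) ⇒ p·(1 − cosh) = x(T) − x₀·cosh − (ẋ₀/ω)·sinh
numerator   = 0.0327 − (-0.0041)·1.609637 − (0.0663/3.6118)·1.261321 = 0.016146
denominator = 1 − 1.609637 = -0.609637
p = 0.016146 / -0.609637 = -0.0265

p = -0.0265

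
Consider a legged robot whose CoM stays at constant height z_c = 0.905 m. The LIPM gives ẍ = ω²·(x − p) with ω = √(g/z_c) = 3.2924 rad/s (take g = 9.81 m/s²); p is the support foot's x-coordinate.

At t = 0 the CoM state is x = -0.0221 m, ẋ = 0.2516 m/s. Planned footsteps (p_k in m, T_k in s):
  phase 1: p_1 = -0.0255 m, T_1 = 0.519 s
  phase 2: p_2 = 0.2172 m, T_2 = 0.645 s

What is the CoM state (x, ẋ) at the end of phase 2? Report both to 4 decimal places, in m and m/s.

x = 1.0299, ẋ = 2.7766

phase 1: p=-0.0255, T=0.519, ωT=1.708756, cosh=2.851588, sinh=2.670497; start (x,ẋ)=(-0.022100, 0.251600) → end (x,ẋ)=(0.188271, 0.747354)
phase 2: p=0.2172, T=0.645, ωT=2.123598, cosh=4.240384, sinh=4.120783; start (x,ẋ)=(0.188271, 0.747354) → end (x,ẋ)=(1.029919, 2.776573)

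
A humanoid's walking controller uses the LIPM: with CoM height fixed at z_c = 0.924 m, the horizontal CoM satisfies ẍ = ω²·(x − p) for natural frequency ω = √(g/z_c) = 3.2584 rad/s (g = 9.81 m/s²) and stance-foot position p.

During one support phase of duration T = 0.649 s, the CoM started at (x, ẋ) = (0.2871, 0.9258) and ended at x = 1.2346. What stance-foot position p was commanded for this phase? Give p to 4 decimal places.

ωT = 3.2584·0.649 = 2.114702; cosh(ωT) = 4.203891, sinh(ωT) = 4.083222
x(T) = p + (x₀−p)·cosh(ωT) + (ẋ₀/ω)·sinh(ωT) ⇒ p·(1 − cosh) = x(T) − x₀·cosh − (ẋ₀/ω)·sinh
numerator   = 1.2346 − (0.2871)·4.203891 − (0.9258/3.2584)·4.083222 = -1.132491
denominator = 1 − 4.203891 = -3.203891
p = -1.132491 / -3.203891 = 0.3535

p = 0.3535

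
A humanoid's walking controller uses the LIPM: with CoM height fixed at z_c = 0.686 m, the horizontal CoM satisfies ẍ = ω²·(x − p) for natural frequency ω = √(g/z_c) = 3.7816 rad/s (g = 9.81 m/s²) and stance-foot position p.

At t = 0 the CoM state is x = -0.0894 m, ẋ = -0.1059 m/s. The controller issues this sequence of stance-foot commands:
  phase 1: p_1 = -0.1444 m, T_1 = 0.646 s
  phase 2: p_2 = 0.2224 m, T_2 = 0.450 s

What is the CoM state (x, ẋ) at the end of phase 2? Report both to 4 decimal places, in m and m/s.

phase 1: p=-0.1444, T=0.646, ωT=2.442914, cosh=5.796712, sinh=5.709805; start (x,ẋ)=(-0.089400, -0.105900) → end (x,ẋ)=(0.014522, 0.573699)
phase 2: p=0.2224, T=0.450, ωT=1.701720, cosh=2.832870, sinh=2.650501; start (x,ẋ)=(0.014522, 0.573699) → end (x,ẋ)=(0.035610, -0.458377)

x = 0.0356, ẋ = -0.4584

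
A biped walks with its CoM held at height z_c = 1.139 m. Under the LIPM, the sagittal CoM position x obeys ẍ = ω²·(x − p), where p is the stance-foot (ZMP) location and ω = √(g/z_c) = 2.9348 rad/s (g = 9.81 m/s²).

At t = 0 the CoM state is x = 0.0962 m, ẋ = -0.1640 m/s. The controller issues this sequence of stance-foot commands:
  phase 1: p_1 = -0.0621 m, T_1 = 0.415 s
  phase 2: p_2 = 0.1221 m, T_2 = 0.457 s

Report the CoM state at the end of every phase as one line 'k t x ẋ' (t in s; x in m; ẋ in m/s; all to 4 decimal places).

1 0.4150 0.1427 0.4150
2 0.8720 0.4160 0.9553

phase 1: p=-0.0621, T=0.415, ωT=1.217942, cosh=1.838031, sinh=1.542193; start (x,ẋ)=(0.096200, -0.164000) → end (x,ẋ)=(0.142681, 0.415033)
phase 2: p=0.1221, T=0.457, ωT=1.341204, cosh=2.042587, sinh=1.781056; start (x,ẋ)=(0.142681, 0.415033) → end (x,ẋ)=(0.416011, 0.955318)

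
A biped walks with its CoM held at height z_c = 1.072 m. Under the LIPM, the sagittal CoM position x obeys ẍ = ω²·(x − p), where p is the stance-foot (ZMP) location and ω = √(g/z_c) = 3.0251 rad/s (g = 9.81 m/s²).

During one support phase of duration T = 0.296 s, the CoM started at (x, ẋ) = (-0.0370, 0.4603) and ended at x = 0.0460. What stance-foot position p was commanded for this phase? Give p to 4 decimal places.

ωT = 3.0251·0.296 = 0.895430; cosh(ωT) = 1.428410, sinh(ωT) = 1.019978
x(T) = p + (x₀−p)·cosh(ωT) + (ẋ₀/ω)·sinh(ωT) ⇒ p·(1 − cosh) = x(T) − x₀·cosh − (ẋ₀/ω)·sinh
numerator   = 0.0460 − (-0.0370)·1.428410 − (0.4603/3.0251)·1.019978 = -0.056349
denominator = 1 − 1.428410 = -0.428410
p = -0.056349 / -0.428410 = 0.1315

p = 0.1315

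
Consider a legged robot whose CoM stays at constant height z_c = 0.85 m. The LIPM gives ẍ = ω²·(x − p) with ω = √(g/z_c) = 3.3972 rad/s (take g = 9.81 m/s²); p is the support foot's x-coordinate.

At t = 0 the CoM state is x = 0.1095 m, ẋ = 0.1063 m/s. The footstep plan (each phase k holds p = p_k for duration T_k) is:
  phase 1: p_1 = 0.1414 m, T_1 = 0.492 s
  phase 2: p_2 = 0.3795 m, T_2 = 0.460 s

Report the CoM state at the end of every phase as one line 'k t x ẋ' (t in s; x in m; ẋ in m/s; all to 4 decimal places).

1 0.4920 0.1338 0.0147
2 0.9520 -0.2225 -1.8672

phase 1: p=0.1414, T=0.492, ωT=1.671422, cosh=2.753854, sinh=2.565875; start (x,ẋ)=(0.109500, 0.106300) → end (x,ẋ)=(0.133839, 0.014669)
phase 2: p=0.3795, T=0.460, ωT=1.562712, cosh=2.490656, sinh=2.281089; start (x,ẋ)=(0.133839, 0.014669) → end (x,ẋ)=(-0.222506, -1.867165)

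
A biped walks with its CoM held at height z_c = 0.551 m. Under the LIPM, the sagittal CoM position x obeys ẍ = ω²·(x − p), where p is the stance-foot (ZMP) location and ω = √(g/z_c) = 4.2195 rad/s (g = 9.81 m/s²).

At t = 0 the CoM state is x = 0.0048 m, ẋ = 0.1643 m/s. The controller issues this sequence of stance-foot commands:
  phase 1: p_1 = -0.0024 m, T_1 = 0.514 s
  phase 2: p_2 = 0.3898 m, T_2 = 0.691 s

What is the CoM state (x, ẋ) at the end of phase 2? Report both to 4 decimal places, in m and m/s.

phase 1: p=-0.0024, T=0.514, ωT=2.168823, cosh=4.431147, sinh=4.316835; start (x,ẋ)=(0.004800, 0.164300) → end (x,ẋ)=(0.197594, 0.859185)
phase 2: p=0.3898, T=0.691, ωT=2.915674, cosh=9.257714, sinh=9.203546; start (x,ẋ)=(0.197594, 0.859185) → end (x,ẋ)=(0.484463, 0.489899)

x = 0.4845, ẋ = 0.4899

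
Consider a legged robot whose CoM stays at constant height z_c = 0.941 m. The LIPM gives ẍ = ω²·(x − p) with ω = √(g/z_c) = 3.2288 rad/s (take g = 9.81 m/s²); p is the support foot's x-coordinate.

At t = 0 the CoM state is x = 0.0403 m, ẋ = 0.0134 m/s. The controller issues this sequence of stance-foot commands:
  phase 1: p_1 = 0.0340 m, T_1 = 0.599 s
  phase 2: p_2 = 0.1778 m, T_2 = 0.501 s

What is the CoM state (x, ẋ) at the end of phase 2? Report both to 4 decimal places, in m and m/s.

phase 1: p=0.0340, T=0.599, ωT=1.934051, cosh=3.531020, sinh=3.386458; start (x,ẋ)=(0.040300, 0.013400) → end (x,ẋ)=(0.070300, 0.116201)
phase 2: p=0.1778, T=0.501, ωT=1.617629, cosh=2.619746, sinh=2.421377; start (x,ẋ)=(0.070300, 0.116201) → end (x,ẋ)=(-0.016681, -0.536035)

x = -0.0167, ẋ = -0.5360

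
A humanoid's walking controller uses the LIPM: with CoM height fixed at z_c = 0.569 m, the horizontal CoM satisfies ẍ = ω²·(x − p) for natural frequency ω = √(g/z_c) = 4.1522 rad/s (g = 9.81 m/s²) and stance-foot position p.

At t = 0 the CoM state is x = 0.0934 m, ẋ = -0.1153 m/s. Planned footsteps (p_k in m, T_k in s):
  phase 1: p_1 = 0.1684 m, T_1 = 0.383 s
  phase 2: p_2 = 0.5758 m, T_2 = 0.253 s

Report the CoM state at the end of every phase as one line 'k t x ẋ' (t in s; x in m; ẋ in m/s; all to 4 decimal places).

1 0.3830 -0.0885 -1.0266
2 0.6360 -0.8002 -5.1076

phase 1: p=0.1684, T=0.383, ωT=1.590293, cosh=2.554525, sinh=2.350659; start (x,ẋ)=(0.093400, -0.115300) → end (x,ẋ)=(-0.088463, -1.026567)
phase 2: p=0.5758, T=0.253, ωT=1.050507, cosh=1.604430, sinh=1.254669; start (x,ẋ)=(-0.088463, -1.026567) → end (x,ẋ)=(-0.800162, -5.107627)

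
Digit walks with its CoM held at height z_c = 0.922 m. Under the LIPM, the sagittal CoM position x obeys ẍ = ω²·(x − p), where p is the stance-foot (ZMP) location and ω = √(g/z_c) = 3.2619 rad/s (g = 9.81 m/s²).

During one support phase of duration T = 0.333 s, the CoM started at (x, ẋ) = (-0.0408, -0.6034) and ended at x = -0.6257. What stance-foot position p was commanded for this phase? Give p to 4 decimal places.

p = 0.4852

ωT = 3.2619·0.333 = 1.086213; cosh(ωT) = 1.650262, sinh(ωT) = 1.312769
x(T) = p + (x₀−p)·cosh(ωT) + (ẋ₀/ω)·sinh(ωT) ⇒ p·(1 − cosh) = x(T) − x₀·cosh − (ẋ₀/ω)·sinh
numerator   = -0.6257 − (-0.0408)·1.650262 − (-0.6034/3.2619)·1.312769 = -0.315528
denominator = 1 − 1.650262 = -0.650262
p = -0.315528 / -0.650262 = 0.4852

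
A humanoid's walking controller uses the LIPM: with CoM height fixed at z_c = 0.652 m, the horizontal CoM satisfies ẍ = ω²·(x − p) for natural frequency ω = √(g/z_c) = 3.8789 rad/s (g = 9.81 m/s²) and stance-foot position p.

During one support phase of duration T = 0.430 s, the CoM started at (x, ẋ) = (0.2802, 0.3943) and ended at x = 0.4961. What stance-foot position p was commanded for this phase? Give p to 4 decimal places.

ωT = 3.8789·0.430 = 1.667927; cosh(ωT) = 2.744902, sinh(ωT) = 2.556265
x(T) = p + (x₀−p)·cosh(ωT) + (ẋ₀/ω)·sinh(ωT) ⇒ p·(1 − cosh) = x(T) − x₀·cosh − (ẋ₀/ω)·sinh
numerator   = 0.4961 − (0.2802)·2.744902 − (0.3943/3.8789)·2.556265 = -0.532872
denominator = 1 − 2.744902 = -1.744902
p = -0.532872 / -1.744902 = 0.3054

p = 0.3054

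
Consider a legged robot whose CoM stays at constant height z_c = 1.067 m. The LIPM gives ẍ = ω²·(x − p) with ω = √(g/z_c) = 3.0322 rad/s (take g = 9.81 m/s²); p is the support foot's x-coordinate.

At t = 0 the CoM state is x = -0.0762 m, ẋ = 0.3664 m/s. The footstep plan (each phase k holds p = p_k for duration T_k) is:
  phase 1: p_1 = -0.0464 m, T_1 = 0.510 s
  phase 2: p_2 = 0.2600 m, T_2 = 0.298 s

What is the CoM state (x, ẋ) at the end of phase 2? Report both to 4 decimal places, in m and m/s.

x = 0.3408, ẋ = 0.6607

phase 1: p=-0.0464, T=0.510, ωT=1.546422, cosh=2.453826, sinh=2.240817; start (x,ẋ)=(-0.076200, 0.366400) → end (x,ẋ)=(0.151248, 0.696603)
phase 2: p=0.2600, T=0.298, ωT=0.903596, cosh=1.436787, sinh=1.031676; start (x,ẋ)=(0.151248, 0.696603) → end (x,ẋ)=(0.340759, 0.660666)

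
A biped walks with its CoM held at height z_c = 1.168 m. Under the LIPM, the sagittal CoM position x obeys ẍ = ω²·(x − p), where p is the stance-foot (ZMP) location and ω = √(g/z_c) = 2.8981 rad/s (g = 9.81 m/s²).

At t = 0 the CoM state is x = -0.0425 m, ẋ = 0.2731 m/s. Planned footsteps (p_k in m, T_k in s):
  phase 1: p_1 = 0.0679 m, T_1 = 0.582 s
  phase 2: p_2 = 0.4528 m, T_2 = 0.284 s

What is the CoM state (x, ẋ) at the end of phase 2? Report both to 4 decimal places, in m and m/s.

phase 1: p=0.0679, T=0.582, ωT=1.686694, cosh=2.793363, sinh=2.608232; start (x,ẋ)=(-0.042500, 0.273100) → end (x,ẋ)=(0.005297, -0.071637)
phase 2: p=0.4528, T=0.284, ωT=0.823060, cosh=1.358272, sinh=0.919187; start (x,ẋ)=(0.005297, -0.071637) → end (x,ẋ)=(-0.177752, -1.289403)

x = -0.1778, ẋ = -1.2894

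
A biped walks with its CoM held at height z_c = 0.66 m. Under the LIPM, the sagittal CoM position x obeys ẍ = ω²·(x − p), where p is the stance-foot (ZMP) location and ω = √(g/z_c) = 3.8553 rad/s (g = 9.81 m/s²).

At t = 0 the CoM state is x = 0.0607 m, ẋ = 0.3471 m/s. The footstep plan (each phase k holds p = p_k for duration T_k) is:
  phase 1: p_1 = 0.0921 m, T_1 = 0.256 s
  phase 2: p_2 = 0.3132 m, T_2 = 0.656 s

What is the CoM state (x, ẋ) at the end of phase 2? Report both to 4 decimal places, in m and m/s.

phase 1: p=0.0921, T=0.256, ωT=0.986957, cosh=1.527883, sinh=1.155174; start (x,ẋ)=(0.060700, 0.347100) → end (x,ẋ)=(0.148127, 0.390487)
phase 2: p=0.3132, T=0.656, ωT=2.529077, cosh=6.310827, sinh=6.231095; start (x,ẋ)=(0.148127, 0.390487) → end (x,ẋ)=(-0.097426, -1.501210)

x = -0.0974, ẋ = -1.5012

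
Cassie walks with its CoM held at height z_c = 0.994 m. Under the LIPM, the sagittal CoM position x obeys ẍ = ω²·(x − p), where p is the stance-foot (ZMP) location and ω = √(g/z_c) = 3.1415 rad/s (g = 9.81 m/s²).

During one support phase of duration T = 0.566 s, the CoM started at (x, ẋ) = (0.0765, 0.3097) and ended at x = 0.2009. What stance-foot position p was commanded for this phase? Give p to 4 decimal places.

p = 0.1543

ωT = 3.1415·0.566 = 1.778089; cosh(ωT) = 3.043748, sinh(ωT) = 2.874787
x(T) = p + (x₀−p)·cosh(ωT) + (ẋ₀/ω)·sinh(ωT) ⇒ p·(1 − cosh) = x(T) − x₀·cosh − (ẋ₀/ω)·sinh
numerator   = 0.2009 − (0.0765)·3.043748 − (0.3097/3.1415)·2.874787 = -0.315353
denominator = 1 − 3.043748 = -2.043748
p = -0.315353 / -2.043748 = 0.1543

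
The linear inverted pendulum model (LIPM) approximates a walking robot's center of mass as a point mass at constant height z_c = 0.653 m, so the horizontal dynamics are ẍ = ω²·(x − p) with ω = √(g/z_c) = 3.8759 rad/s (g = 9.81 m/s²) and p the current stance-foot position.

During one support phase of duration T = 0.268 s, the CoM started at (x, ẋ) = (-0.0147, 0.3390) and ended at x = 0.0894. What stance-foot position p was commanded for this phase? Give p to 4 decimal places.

ωT = 3.8759·0.268 = 1.038741; cosh(ωT) = 1.589779, sinh(ωT) = 1.235879
x(T) = p + (x₀−p)·cosh(ωT) + (ẋ₀/ω)·sinh(ωT) ⇒ p·(1 − cosh) = x(T) − x₀·cosh − (ẋ₀/ω)·sinh
numerator   = 0.0894 − (-0.0147)·1.589779 − (0.3390/3.8759)·1.235879 = 0.004675
denominator = 1 − 1.589779 = -0.589779
p = 0.004675 / -0.589779 = -0.0079

p = -0.0079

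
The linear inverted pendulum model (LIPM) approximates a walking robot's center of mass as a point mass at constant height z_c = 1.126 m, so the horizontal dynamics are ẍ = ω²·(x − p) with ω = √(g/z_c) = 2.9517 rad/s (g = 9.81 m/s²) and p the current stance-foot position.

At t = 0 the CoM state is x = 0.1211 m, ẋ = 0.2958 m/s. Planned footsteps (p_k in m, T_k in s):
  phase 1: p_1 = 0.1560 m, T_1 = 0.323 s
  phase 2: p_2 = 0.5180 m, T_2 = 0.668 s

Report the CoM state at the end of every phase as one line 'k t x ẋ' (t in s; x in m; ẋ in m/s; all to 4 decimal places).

phase 1: p=0.1560, T=0.323, ωT=0.953399, cosh=1.489971, sinh=1.104543; start (x,ẋ)=(0.121100, 0.295800) → end (x,ẋ)=(0.214690, 0.326950)
phase 2: p=0.5180, T=0.668, ωT=1.971736, cosh=3.661174, sinh=3.521959; start (x,ẋ)=(0.214690, 0.326950) → end (x,ẋ)=(-0.202355, -1.956120)

1 0.3230 0.2147 0.3269
2 0.9910 -0.2024 -1.9561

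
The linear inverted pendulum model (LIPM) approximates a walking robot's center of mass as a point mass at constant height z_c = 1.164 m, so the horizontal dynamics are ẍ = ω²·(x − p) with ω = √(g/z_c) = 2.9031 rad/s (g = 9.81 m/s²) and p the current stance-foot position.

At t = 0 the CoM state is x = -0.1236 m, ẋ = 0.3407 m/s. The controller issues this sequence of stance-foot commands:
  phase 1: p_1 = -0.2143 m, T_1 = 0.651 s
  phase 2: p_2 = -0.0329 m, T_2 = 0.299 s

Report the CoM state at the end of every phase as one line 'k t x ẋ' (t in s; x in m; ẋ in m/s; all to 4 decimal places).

1 0.6510 0.4722 2.0048
2 0.9500 1.3524 4.2476

phase 1: p=-0.2143, T=0.651, ωT=1.889918, cosh=3.384955, sinh=3.233871; start (x,ẋ)=(-0.123600, 0.340700) → end (x,ẋ)=(0.472234, 2.004769)
phase 2: p=-0.0329, T=0.299, ωT=0.868027, cosh=1.400992, sinh=0.981213; start (x,ẋ)=(0.472234, 2.004769) → end (x,ẋ)=(1.352377, 4.247570)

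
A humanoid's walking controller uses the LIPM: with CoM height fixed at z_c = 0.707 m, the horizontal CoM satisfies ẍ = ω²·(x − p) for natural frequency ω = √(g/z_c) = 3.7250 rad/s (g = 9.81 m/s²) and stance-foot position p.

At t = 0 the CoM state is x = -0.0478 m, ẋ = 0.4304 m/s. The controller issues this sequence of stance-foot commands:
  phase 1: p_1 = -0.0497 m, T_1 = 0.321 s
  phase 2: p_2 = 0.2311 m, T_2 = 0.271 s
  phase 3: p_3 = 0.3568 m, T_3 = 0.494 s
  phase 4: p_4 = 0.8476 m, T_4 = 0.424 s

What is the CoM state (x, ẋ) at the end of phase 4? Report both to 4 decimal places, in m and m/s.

phase 1: p=-0.0497, T=0.321, ωT=1.195725, cosh=1.804219, sinh=1.501735; start (x,ẋ)=(-0.047800, 0.430400) → end (x,ẋ)=(0.127244, 0.787164)
phase 2: p=0.2311, T=0.271, ωT=1.009475, cosh=1.554285, sinh=1.189875; start (x,ẋ)=(0.127244, 0.787164) → end (x,ẋ)=(0.321122, 0.763158)
phase 3: p=0.3568, T=0.494, ωT=1.840150, cosh=3.228138, sinh=3.069345; start (x,ẋ)=(0.321122, 0.763158) → end (x,ẋ)=(0.870456, 2.055657)
phase 4: p=0.8476, T=0.424, ωT=1.579400, cosh=2.529071, sinh=2.322972; start (x,ẋ)=(0.870456, 2.055657) → end (x,ẋ)=(2.187346, 5.396675)

x = 2.1873, ẋ = 5.3967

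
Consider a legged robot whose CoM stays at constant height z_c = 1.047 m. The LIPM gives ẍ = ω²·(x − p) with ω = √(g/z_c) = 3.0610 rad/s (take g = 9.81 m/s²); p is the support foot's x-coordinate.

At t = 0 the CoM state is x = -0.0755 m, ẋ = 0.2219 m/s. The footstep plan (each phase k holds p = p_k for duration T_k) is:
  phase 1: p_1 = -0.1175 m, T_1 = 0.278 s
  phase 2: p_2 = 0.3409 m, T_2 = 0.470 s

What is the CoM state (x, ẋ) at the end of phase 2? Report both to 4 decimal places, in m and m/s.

phase 1: p=-0.1175, T=0.278, ωT=0.850958, cosh=1.384447, sinh=0.957442; start (x,ẋ)=(-0.075500, 0.221900) → end (x,ẋ)=(0.010054, 0.430300)
phase 2: p=0.3409, T=0.470, ωT=1.438670, cosh=2.226165, sinh=1.988921; start (x,ẋ)=(0.010054, 0.430300) → end (x,ẋ)=(-0.116025, -1.056300)

x = -0.1160, ẋ = -1.0563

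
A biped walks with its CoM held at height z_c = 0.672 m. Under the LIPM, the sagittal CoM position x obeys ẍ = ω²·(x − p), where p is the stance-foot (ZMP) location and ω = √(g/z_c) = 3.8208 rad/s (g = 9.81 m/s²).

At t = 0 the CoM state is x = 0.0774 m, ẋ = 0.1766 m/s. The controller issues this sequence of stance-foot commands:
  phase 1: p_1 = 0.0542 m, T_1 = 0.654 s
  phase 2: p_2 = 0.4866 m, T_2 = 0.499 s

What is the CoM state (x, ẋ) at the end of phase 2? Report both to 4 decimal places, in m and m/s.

phase 1: p=0.0542, T=0.654, ωT=2.498803, cosh=6.125053, sinh=6.042870; start (x,ẋ)=(0.077400, 0.176600) → end (x,ẋ)=(0.475607, 1.617340)
phase 2: p=0.4866, T=0.499, ωT=1.906579, cosh=3.439308, sinh=3.290720; start (x,ẋ)=(0.475607, 1.617340) → end (x,ẋ)=(1.841749, 5.424310)

x = 1.8417, ẋ = 5.4243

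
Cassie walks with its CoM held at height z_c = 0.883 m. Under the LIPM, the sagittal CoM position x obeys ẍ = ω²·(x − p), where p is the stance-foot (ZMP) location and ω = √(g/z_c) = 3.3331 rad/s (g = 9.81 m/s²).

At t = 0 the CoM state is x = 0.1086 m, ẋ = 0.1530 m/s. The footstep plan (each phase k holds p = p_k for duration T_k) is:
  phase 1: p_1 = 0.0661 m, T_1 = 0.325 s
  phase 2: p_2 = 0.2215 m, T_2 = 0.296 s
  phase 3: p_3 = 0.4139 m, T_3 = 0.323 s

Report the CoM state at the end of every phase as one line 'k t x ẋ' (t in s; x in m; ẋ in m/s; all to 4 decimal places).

1 0.3250 0.1961 0.4372
2 0.6210 0.3342 0.5700
3 0.9440 0.5051 0.5888

phase 1: p=0.0661, T=0.325, ωT=1.083257, cosh=1.646389, sinh=1.307898; start (x,ẋ)=(0.108600, 0.153000) → end (x,ẋ)=(0.196108, 0.437170)
phase 2: p=0.2215, T=0.296, ωT=0.986598, cosh=1.527468, sinh=1.154625; start (x,ẋ)=(0.196108, 0.437170) → end (x,ẋ)=(0.334156, 0.570044)
phase 3: p=0.4139, T=0.323, ωT=1.076591, cosh=1.637707, sinh=1.296952; start (x,ẋ)=(0.334156, 0.570044) → end (x,ẋ)=(0.505114, 0.588841)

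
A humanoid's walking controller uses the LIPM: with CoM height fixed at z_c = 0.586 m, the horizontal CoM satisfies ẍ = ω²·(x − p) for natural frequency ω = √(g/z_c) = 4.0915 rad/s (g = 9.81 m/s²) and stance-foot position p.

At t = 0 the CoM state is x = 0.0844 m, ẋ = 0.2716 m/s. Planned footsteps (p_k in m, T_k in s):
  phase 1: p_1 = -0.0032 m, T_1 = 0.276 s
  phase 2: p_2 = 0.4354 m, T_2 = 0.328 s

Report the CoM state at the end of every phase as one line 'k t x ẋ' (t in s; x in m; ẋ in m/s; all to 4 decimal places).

phase 1: p=-0.0032, T=0.276, ωT=1.129254, cosh=1.708311, sinh=1.385037; start (x,ẋ)=(0.084400, 0.271600) → end (x,ẋ)=(0.238389, 0.960396)
phase 2: p=0.4354, T=0.328, ωT=1.342012, cosh=2.044027, sinh=1.782708; start (x,ẋ)=(0.238389, 0.960396) → end (x,ẋ)=(0.451158, 0.526086)

1 0.2760 0.2384 0.9604
2 0.6040 0.4512 0.5261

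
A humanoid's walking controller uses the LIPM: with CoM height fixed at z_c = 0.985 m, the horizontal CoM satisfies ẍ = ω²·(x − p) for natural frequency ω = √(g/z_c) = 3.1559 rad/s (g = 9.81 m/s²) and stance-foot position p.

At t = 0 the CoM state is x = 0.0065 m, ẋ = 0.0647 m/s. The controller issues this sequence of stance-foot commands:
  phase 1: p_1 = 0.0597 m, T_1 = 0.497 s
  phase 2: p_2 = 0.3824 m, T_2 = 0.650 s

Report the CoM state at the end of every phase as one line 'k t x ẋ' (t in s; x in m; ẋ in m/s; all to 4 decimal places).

phase 1: p=0.0597, T=0.497, ωT=1.568482, cosh=2.503860, sinh=2.295499; start (x,ẋ)=(0.006500, 0.064700) → end (x,ẋ)=(-0.026445, -0.223400)
phase 2: p=0.3824, T=0.650, ωT=2.051335, cosh=3.953421, sinh=3.824858; start (x,ẋ)=(-0.026445, -0.223400) → end (x,ẋ)=(-1.504690, -5.818306)

1 0.4970 -0.0264 -0.2234
2 1.1470 -1.5047 -5.8183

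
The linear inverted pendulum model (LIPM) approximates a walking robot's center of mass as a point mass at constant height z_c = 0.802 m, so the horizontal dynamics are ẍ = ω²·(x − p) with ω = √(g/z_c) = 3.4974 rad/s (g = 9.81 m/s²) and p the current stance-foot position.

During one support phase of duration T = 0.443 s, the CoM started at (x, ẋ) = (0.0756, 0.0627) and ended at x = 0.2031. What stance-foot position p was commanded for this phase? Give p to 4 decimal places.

p = 0.0159

ωT = 3.4974·0.443 = 1.549348; cosh(ωT) = 2.460393, sinh(ωT) = 2.248007
x(T) = p + (x₀−p)·cosh(ωT) + (ẋ₀/ω)·sinh(ωT) ⇒ p·(1 − cosh) = x(T) − x₀·cosh − (ẋ₀/ω)·sinh
numerator   = 0.2031 − (0.0756)·2.460393 − (0.0627/3.4974)·2.248007 = -0.023207
denominator = 1 − 2.460393 = -1.460393
p = -0.023207 / -1.460393 = 0.0159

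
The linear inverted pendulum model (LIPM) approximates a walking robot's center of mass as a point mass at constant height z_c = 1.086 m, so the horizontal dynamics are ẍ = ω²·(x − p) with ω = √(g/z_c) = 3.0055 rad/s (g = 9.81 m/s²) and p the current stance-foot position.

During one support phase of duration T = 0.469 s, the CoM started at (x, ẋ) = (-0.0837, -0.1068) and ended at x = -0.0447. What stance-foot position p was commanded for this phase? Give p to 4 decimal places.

p = -0.1756

ωT = 3.0055·0.469 = 1.409579; cosh(ωT) = 2.169240, sinh(ωT) = 1.924994
x(T) = p + (x₀−p)·cosh(ωT) + (ẋ₀/ω)·sinh(ωT) ⇒ p·(1 − cosh) = x(T) − x₀·cosh − (ẋ₀/ω)·sinh
numerator   = -0.0447 − (-0.0837)·2.169240 − (-0.1068/3.0055)·1.924994 = 0.205270
denominator = 1 − 2.169240 = -1.169240
p = 0.205270 / -1.169240 = -0.1756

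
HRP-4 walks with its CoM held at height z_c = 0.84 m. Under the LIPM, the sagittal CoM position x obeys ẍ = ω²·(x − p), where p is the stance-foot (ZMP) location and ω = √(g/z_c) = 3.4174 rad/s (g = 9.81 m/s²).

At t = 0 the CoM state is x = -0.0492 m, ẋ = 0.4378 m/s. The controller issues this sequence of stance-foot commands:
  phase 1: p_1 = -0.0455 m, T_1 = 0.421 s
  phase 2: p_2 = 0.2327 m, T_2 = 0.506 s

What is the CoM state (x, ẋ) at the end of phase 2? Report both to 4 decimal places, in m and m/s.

x = 0.8991, ẋ = 2.4651

phase 1: p=-0.0455, T=0.421, ωT=1.438725, cosh=2.226275, sinh=1.989045; start (x,ẋ)=(-0.049200, 0.437800) → end (x,ẋ)=(0.201078, 0.949513)
phase 2: p=0.2327, T=0.506, ωT=1.729204, cosh=2.906797, sinh=2.729371; start (x,ẋ)=(0.201078, 0.949513) → end (x,ẋ)=(0.899126, 2.465087)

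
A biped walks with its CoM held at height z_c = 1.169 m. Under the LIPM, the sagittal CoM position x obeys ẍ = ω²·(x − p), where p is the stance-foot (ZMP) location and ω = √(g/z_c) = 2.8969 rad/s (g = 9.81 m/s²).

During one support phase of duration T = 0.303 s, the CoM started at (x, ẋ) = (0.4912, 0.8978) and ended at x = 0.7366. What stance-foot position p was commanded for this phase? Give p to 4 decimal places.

p = 0.6445

ωT = 2.8969·0.303 = 0.877761; cosh(ωT) = 1.410610, sinh(ωT) = 0.994897
x(T) = p + (x₀−p)·cosh(ωT) + (ẋ₀/ω)·sinh(ωT) ⇒ p·(1 − cosh) = x(T) − x₀·cosh − (ẋ₀/ω)·sinh
numerator   = 0.7366 − (0.4912)·1.410610 − (0.8978/2.8969)·0.994897 = -0.264628
denominator = 1 − 1.410610 = -0.410610
p = -0.264628 / -0.410610 = 0.6445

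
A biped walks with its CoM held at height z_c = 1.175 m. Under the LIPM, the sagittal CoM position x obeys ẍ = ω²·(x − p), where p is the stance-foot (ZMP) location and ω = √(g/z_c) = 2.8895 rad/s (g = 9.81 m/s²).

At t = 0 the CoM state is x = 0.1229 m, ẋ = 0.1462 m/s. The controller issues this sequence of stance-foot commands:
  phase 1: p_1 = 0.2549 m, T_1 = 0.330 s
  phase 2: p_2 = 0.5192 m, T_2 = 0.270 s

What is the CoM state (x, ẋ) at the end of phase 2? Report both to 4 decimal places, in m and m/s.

x = -0.0763, ẋ = -1.2774

phase 1: p=0.2549, T=0.330, ωT=0.953535, cosh=1.490121, sinh=1.104745; start (x,ẋ)=(0.122900, 0.146200) → end (x,ẋ)=(0.114101, -0.203509)
phase 2: p=0.5192, T=0.270, ωT=0.780165, cosh=1.320081, sinh=0.861751; start (x,ẋ)=(0.114101, -0.203509) → end (x,ẋ)=(-0.076258, -1.277358)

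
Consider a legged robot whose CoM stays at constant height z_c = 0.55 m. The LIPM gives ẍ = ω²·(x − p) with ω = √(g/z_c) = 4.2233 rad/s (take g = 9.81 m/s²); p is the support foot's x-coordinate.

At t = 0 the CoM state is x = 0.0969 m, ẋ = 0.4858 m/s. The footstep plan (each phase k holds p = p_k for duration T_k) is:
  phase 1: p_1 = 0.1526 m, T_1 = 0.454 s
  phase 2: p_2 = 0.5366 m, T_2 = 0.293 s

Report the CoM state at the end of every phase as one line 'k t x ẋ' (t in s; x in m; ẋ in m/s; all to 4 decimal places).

1 0.4540 0.3419 0.9053
2 0.7470 0.5111 0.3934

phase 1: p=0.1526, T=0.454, ωT=1.917378, cosh=3.475045, sinh=3.328053; start (x,ẋ)=(0.096900, 0.485800) → end (x,ẋ)=(0.341861, 0.905293)
phase 2: p=0.5366, T=0.293, ωT=1.237427, cosh=1.868432, sinh=1.578302; start (x,ẋ)=(0.341861, 0.905293) → end (x,ẋ)=(0.511063, 0.393418)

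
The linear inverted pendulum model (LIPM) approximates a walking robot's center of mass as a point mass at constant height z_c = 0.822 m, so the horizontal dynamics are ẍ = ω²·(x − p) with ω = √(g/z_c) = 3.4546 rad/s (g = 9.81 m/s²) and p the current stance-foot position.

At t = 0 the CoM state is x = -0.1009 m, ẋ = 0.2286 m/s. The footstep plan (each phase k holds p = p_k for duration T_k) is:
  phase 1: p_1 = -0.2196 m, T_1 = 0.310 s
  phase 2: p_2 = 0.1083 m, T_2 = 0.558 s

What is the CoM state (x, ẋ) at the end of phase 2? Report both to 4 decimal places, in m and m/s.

phase 1: p=-0.2196, T=0.310, ωT=1.070926, cosh=1.630386, sinh=1.287695; start (x,ẋ)=(-0.100900, 0.228600) → end (x,ẋ)=(0.059137, 0.900740)
phase 2: p=0.1083, T=0.558, ωT=1.927667, cosh=3.509471, sinh=3.363984; start (x,ẋ)=(0.059137, 0.900740) → end (x,ẋ)=(0.812876, 2.589785)

x = 0.8129, ẋ = 2.5898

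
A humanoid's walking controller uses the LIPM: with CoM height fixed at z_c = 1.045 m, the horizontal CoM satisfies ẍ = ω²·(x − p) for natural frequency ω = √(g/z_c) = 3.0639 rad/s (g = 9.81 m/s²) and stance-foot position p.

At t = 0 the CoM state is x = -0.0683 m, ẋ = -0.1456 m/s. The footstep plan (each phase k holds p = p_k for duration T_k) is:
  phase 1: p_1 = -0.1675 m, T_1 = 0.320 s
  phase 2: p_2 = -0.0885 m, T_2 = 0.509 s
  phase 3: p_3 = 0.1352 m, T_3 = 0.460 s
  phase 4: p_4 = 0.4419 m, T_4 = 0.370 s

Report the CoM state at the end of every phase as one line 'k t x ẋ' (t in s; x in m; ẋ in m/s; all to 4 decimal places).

phase 1: p=-0.1675, T=0.320, ωT=0.980448, cosh=1.520397, sinh=1.145254; start (x,ẋ)=(-0.068300, -0.145600) → end (x,ẋ)=(-0.071100, 0.126717)
phase 2: p=-0.0885, T=0.509, ωT=1.559525, cosh=2.483399, sinh=2.273163; start (x,ẋ)=(-0.071100, 0.126717) → end (x,ẋ)=(0.048724, 0.435873)
phase 3: p=0.1352, T=0.460, ωT=1.409394, cosh=2.168883, sinh=1.924591; start (x,ẋ)=(0.048724, 0.435873) → end (x,ẋ)=(0.221438, 0.435431)
phase 4: p=0.4419, T=0.370, ωT=1.133643, cosh=1.714407, sinh=1.392548; start (x,ẋ)=(0.221438, 0.435431) → end (x,ẋ)=(0.261843, -0.194124)

1 0.3200 -0.0711 0.1267
2 0.8290 0.0487 0.4359
3 1.2890 0.2214 0.4354
4 1.6590 0.2618 -0.1941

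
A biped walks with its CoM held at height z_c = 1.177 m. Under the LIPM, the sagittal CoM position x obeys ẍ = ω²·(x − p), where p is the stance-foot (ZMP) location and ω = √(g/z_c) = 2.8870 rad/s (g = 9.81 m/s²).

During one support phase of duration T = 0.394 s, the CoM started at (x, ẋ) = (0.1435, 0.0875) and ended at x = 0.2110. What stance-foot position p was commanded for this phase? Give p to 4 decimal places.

p = 0.1086

ωT = 2.8870·0.394 = 1.137478; cosh(ωT) = 1.719760, sinh(ωT) = 1.399133
x(T) = p + (x₀−p)·cosh(ωT) + (ẋ₀/ω)·sinh(ωT) ⇒ p·(1 − cosh) = x(T) − x₀·cosh − (ẋ₀/ω)·sinh
numerator   = 0.2110 − (0.1435)·1.719760 − (0.0875/2.8870)·1.399133 = -0.078191
denominator = 1 − 1.719760 = -0.719760
p = -0.078191 / -0.719760 = 0.1086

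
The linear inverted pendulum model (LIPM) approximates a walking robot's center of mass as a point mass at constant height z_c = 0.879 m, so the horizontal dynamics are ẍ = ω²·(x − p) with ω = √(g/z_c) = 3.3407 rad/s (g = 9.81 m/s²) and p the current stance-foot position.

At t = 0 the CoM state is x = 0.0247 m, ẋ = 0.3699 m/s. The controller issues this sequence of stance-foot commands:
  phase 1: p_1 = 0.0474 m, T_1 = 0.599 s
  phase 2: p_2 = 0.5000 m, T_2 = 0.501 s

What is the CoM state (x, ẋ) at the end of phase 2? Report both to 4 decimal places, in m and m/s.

x = 0.9851, ẋ = 1.9155

phase 1: p=0.0474, T=0.599, ωT=2.001079, cosh=3.766112, sinh=3.630923; start (x,ẋ)=(0.024700, 0.369900) → end (x,ẋ)=(0.363944, 1.117738)
phase 2: p=0.5000, T=0.501, ωT=1.673691, cosh=2.759682, sinh=2.572128; start (x,ẋ)=(0.363944, 1.117738) → end (x,ẋ)=(0.985117, 1.915514)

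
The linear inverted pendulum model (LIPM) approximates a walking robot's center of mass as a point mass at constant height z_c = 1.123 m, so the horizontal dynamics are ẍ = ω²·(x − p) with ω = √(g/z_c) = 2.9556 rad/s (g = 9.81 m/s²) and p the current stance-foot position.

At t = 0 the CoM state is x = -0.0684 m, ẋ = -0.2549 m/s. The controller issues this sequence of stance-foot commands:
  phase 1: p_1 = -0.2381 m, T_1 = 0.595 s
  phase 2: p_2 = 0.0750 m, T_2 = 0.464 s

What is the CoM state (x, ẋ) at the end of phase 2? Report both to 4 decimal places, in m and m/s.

x = 0.3784, ẋ = 1.0985

phase 1: p=-0.2381, T=0.595, ωT=1.758582, cosh=2.988245, sinh=2.815956; start (x,ẋ)=(-0.068400, -0.254900) → end (x,ẋ)=(0.026149, 0.650682)
phase 2: p=0.0750, T=0.464, ωT=1.371398, cosh=2.097305, sinh=1.843553; start (x,ẋ)=(0.026149, 0.650682) → end (x,ẋ)=(0.378406, 1.098497)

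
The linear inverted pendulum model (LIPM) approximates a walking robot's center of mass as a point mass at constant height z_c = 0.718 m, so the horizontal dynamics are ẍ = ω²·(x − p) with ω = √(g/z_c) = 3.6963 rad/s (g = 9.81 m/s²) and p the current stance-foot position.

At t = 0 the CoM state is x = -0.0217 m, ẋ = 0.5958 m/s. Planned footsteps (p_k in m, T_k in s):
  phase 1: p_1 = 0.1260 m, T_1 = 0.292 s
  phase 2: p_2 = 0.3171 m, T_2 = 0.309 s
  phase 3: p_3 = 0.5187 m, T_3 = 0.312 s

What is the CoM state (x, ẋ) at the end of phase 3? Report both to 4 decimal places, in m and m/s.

x = -0.5990, ẋ = -3.7861

phase 1: p=0.1260, T=0.292, ωT=1.079320, cosh=1.641252, sinh=1.301425; start (x,ẋ)=(-0.021700, 0.595800) → end (x,ẋ)=(0.093362, 0.267353)
phase 2: p=0.3171, T=0.309, ωT=1.142157, cosh=1.726325, sinh=1.407195; start (x,ẋ)=(0.093362, 0.267353) → end (x,ẋ)=(0.032637, -0.702218)
phase 3: p=0.5187, T=0.312, ωT=1.153246, cosh=1.742035, sinh=1.426425; start (x,ẋ)=(0.032637, -0.702218) → end (x,ẋ)=(-0.599029, -3.786052)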